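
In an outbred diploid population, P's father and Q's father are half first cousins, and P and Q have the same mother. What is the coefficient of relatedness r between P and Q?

With two independent routes of shared ancestry, r is the sum of the two contributions.
P and Q are related in two ways: half second cousins through their fathers (r = 1/64) and half-sibs through their shared mother (r = 1/4).
r = 1/64 + 1/4 = 17/64 = 0.265625.

0.265625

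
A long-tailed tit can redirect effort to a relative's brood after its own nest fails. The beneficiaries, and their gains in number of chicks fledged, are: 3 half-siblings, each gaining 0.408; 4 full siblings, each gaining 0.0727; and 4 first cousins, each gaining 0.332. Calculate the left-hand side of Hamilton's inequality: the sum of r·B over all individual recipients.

r to a half-sibling = 1/4 (half-sibs share one parent — one path of length 2: r = (1/2)^2 = 1/4).
r to a full sibling = 1/2 (full sibs share both parents — two paths of length 2: r = 2·(1/2)^2 = 1/2).
r to a first cousin = 0.125 (first cousins share one grandparent pair — two paths of length 4: r = 2·(1/2)^4 = 1/8).
Summing one r·B term per recipient: 3·0.25·0.408 + 4·0.5·0.0727 + 4·0.125·0.332 = 0.6174.

0.6174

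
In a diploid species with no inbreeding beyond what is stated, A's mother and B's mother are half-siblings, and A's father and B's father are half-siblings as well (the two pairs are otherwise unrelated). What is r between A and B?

0.125

Wright's path rule: contributions from independent ancestry routes add.
A and B are related in two ways: half first cousins through their mothers (r = 1/16) and half first cousins through their fathers (r = 1/16).
r = 1/16 + 1/16 = 0.125.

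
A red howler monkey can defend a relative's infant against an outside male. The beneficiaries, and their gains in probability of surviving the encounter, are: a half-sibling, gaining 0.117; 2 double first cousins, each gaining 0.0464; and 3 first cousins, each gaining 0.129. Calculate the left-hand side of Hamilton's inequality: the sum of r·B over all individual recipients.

r to a half-sibling = 1/4 (half-sibs share one parent — one path of length 2: r = (1/2)^2 = 1/4).
r to a double first cousin = 0.25 (double first cousins share both grandparent pairs — four paths of length 4: r = 4·(1/2)^4 = 1/4).
r to a first cousin = 1/8 (first cousins share one grandparent pair — two paths of length 4: r = 2·(1/2)^4 = 1/8).
Summing one r·B term per recipient: 1·0.25·0.117 + 2·0.25·0.0464 + 3·0.125·0.129 = 0.100825.

0.100825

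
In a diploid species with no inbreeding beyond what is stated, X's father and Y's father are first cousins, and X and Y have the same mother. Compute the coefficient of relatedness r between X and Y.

0.28125

Independent pedigree routes through distinct common ancestors add.
X and Y are related in two ways: second cousins through their fathers (r = 1/32) and half-sibs through their shared mother (r = 1/4).
r = 1/32 + 1/4 = 9/32 = 0.28125.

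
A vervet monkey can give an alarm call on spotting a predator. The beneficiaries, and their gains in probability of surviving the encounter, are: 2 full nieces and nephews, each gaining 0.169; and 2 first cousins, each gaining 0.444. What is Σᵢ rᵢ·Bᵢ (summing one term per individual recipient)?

r to a full niece or nephew = 0.25 (full aunt/uncle↔niece/nephew: two paths of length 3 through the shared grandparent pair: r = 2·(1/2)^3 = 1/4).
r to a first cousin = 1/8 (first cousins share one grandparent pair — two paths of length 4: r = 2·(1/2)^4 = 1/8).
Summing one r·B term per recipient: 2·0.25·0.169 + 2·0.125·0.444 = 0.1955.

0.1955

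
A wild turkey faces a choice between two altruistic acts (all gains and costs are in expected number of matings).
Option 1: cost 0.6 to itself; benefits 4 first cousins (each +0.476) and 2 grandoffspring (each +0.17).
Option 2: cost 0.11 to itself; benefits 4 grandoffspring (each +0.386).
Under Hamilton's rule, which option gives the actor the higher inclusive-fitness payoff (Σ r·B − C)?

Option 1: r to a first cousin = 0.125.
Option 1: r to a grandoffspring = 0.25.
Option 1: Σ r·B − C = (4·0.125·0.476 + 2·0.25·0.17) − 0.6 = -0.277.
Option 2: r to a grandoffspring = 0.25.
Option 2: Σ r·B − C = (4·0.25·0.386) − 0.11 = 0.276.
Option 2 has the higher net inclusive-fitness payoff.

Option 2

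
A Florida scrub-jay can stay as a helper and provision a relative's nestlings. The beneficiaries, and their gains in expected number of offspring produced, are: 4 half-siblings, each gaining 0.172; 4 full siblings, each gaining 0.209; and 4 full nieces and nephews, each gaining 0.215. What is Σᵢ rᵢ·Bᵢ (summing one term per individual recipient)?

r to a half-sibling = 0.25 (half-sibs share one parent — one path of length 2: r = (1/2)^2 = 1/4).
r to a full sibling = 0.5 (full sibs share both parents — two paths of length 2: r = 2·(1/2)^2 = 1/2).
r to a full niece or nephew = 1/4 (full aunt/uncle↔niece/nephew: two paths of length 3 through the shared grandparent pair: r = 2·(1/2)^3 = 1/4).
Summing one r·B term per recipient: 4·0.25·0.172 + 4·0.5·0.209 + 4·0.25·0.215 = 0.805.

0.805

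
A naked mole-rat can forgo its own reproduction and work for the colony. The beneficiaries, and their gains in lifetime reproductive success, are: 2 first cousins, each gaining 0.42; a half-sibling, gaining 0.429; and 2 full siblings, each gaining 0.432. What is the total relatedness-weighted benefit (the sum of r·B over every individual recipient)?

0.64425

r to a first cousin = 0.125 (first cousins share one grandparent pair — two paths of length 4: r = 2·(1/2)^4 = 1/8).
r to a half-sibling = 1/4 (half-sibs share one parent — one path of length 2: r = (1/2)^2 = 1/4).
r to a full sibling = 1/2 (full sibs share both parents — two paths of length 2: r = 2·(1/2)^2 = 1/2).
Summing one r·B term per recipient: 2·0.125·0.42 + 1·0.25·0.429 + 2·0.5·0.432 = 0.64425.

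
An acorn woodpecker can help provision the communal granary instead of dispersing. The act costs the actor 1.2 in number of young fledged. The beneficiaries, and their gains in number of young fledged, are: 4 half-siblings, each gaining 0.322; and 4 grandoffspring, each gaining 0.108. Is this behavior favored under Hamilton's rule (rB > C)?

Hamilton's rule: the trait is favored when the sum of r·B over every recipient exceeds the actor's cost C.
r to a half-sibling = 1/4 (half-sibs share one parent — one path of length 2: r = (1/2)^2 = 1/4).
r to a grandoffspring = 1/4 (two parent–offspring links: r = (1/2)^2 = 1/4).
Summing one r·B term per recipient: 4·0.25·0.322 + 4·0.25·0.108 = 0.43.
0.43 < 1.2: the indirect benefit is less than the cost.

No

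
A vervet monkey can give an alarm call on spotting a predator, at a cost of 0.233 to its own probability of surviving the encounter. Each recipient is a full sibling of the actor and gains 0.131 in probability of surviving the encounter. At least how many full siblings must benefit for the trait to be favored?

4

r to a full sibling = 1/2 (full sibs share both parents — two paths of length 2: r = 2·(1/2)^2 = 1/2).
Hamilton's rule: n·r·B > C  ⇒  n > C/(r·B) = 0.233/(0.5·0.131) = 3.557.
The smallest integer exceeding 3.557 is 4.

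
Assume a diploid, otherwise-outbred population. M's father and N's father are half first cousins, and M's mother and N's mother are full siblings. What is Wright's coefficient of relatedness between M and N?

Wright's path rule: contributions from independent ancestry routes add.
M and N are related in two ways: half second cousins through their fathers (r = 1/64) and first cousins through their mothers (r = 1/8).
r = 1/64 + 1/8 = 9/64 = 0.140625.

0.140625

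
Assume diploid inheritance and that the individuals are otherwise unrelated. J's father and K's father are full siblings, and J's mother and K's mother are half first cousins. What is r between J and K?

Wright's path rule: contributions from independent ancestry routes add.
J and K are related in two ways: first cousins through their fathers (r = 1/8) and half second cousins through their mothers (r = 1/64).
r = 1/8 + 1/64 = 9/64 = 0.140625.

0.140625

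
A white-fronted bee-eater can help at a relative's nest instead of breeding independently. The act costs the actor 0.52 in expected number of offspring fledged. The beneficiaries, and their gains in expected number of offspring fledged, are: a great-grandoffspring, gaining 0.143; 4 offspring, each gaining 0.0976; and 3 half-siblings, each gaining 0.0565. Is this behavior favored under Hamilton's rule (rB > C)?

No

Hamilton's rule: the trait is favored when the sum of r·B over every recipient exceeds the actor's cost C.
r to a great-grandoffspring = 0.125 (three parent–offspring links: r = (1/2)^3 = 1/8).
r to an offspring = 1/2 (one parent–offspring link: r = (1/2)^1 = 1/2).
r to a half-sibling = 0.25 (half-sibs share one parent — one path of length 2: r = (1/2)^2 = 1/4).
Summing one r·B term per recipient: 1·0.125·0.143 + 4·0.5·0.0976 + 3·0.25·0.0565 = 0.25545.
0.25545 < 0.52: the indirect benefit is less than the cost.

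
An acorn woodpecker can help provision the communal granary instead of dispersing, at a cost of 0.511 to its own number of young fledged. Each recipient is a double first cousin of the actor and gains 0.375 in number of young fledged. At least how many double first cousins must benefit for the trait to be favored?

r to a double first cousin = 0.25 (double first cousins share both grandparent pairs — four paths of length 4: r = 4·(1/2)^4 = 1/4).
Hamilton's rule: n·r·B > C  ⇒  n > C/(r·B) = 0.511/(0.25·0.375) = 5.451.
The smallest integer exceeding 5.451 is 6.

6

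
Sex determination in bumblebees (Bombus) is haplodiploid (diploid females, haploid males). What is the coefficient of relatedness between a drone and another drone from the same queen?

0.5

Haploid brothers each carry a random half of the queen's diploid genome, so on average they share half: r = 1/2.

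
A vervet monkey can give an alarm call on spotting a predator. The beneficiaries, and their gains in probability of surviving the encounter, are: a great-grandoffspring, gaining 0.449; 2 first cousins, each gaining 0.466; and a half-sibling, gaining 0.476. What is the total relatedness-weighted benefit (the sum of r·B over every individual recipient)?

0.291625

r to a great-grandoffspring = 1/8 (three parent–offspring links: r = (1/2)^3 = 1/8).
r to a first cousin = 1/8 (first cousins share one grandparent pair — two paths of length 4: r = 2·(1/2)^4 = 1/8).
r to a half-sibling = 0.25 (half-sibs share one parent — one path of length 2: r = (1/2)^2 = 1/4).
Summing one r·B term per recipient: 1·0.125·0.449 + 2·0.125·0.466 + 1·0.25·0.476 = 0.291625.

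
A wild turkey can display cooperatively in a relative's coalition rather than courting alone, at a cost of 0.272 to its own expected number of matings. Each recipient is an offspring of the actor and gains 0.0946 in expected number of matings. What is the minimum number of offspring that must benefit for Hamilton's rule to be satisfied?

r to an offspring = 1/2 (one parent–offspring link: r = (1/2)^1 = 1/2).
Hamilton's rule: n·r·B > C  ⇒  n > C/(r·B) = 0.272/(0.5·0.0946) = 5.751.
The smallest integer exceeding 5.751 is 6.

6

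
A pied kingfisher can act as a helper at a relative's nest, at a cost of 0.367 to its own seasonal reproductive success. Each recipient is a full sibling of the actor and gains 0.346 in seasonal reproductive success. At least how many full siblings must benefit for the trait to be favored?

r to a full sibling = 0.5 (full sibs share both parents — two paths of length 2: r = 2·(1/2)^2 = 1/2).
Hamilton's rule: n·r·B > C  ⇒  n > C/(r·B) = 0.367/(0.5·0.346) = 2.121.
The smallest integer exceeding 2.121 is 3.

3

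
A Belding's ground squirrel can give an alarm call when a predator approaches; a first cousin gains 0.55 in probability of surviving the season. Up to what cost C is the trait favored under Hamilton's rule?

r to a first cousin = 1/8 (first cousins share one grandparent pair — two paths of length 4: r = 2·(1/2)^4 = 1/8).
Hamilton's rule: n·r·B > C, so the trait is favored while C < n·r·B = 1·0.125·0.55 = 0.06875.

0.06875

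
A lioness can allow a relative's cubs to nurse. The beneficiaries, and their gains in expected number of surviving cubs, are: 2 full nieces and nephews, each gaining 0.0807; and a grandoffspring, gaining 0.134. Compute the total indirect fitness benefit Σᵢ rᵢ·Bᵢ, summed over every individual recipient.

0.07385

r to a full niece or nephew = 1/4 (full aunt/uncle↔niece/nephew: two paths of length 3 through the shared grandparent pair: r = 2·(1/2)^3 = 1/4).
r to a grandoffspring = 0.25 (two parent–offspring links: r = (1/2)^2 = 1/4).
Summing one r·B term per recipient: 2·0.25·0.0807 + 1·0.25·0.134 = 0.07385.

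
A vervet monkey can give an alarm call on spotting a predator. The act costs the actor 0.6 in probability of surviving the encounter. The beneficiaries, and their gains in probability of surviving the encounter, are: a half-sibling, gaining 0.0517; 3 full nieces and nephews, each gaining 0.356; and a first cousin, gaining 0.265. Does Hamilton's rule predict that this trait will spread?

Hamilton's rule: the trait is favored when the sum of r·B over every recipient exceeds the actor's cost C.
r to a half-sibling = 0.25 (half-sibs share one parent — one path of length 2: r = (1/2)^2 = 1/4).
r to a full niece or nephew = 1/4 (full aunt/uncle↔niece/nephew: two paths of length 3 through the shared grandparent pair: r = 2·(1/2)^3 = 1/4).
r to a first cousin = 0.125 (first cousins share one grandparent pair — two paths of length 4: r = 2·(1/2)^4 = 1/8).
Summing one r·B term per recipient: 1·0.25·0.0517 + 3·0.25·0.356 + 1·0.125·0.265 = 0.31305.
0.31305 < 0.6: the indirect benefit is less than the cost.

No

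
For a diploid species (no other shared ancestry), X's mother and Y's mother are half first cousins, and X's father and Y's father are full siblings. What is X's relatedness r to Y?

0.140625

Wright's path rule: contributions from independent ancestry routes add.
X and Y are related in two ways: half second cousins through their mothers (r = 1/64) and first cousins through their fathers (r = 1/8).
r = 1/64 + 1/8 = 9/64 = 0.140625.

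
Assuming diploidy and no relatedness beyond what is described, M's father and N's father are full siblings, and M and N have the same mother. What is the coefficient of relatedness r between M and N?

0.375

Wright's path rule: contributions from independent ancestry routes add.
M and N are related in two ways: first cousins through their fathers (r = 1/8) and half-sibs through their shared mother (r = 1/4).
r = 1/8 + 1/4 = 3/8 = 0.375.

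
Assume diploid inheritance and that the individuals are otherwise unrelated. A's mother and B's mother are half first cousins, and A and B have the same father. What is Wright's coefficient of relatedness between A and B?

Relatedness sums over independent paths through distinct common ancestors.
A and B are related in two ways: half second cousins through their mothers (r = 1/64) and half-sibs through their shared father (r = 1/4).
r = 1/64 + 1/4 = 17/64 = 0.265625.

0.265625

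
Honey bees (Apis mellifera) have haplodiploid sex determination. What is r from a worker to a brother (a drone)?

0.25

Her haploid brother carries none of their father's genes and a random half of their mother's genome; that half matches the maternal half of her own genome with probability 1/2: r = 1/2 · 1/2 = 1/4.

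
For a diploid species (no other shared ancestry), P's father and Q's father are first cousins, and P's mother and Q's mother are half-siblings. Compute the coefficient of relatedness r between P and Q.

With two independent routes of shared ancestry, r is the sum of the two contributions.
P and Q are related in two ways: second cousins through their fathers (r = 1/32) and half first cousins through their mothers (r = 1/16).
r = 1/32 + 1/16 = 0.09375.

0.09375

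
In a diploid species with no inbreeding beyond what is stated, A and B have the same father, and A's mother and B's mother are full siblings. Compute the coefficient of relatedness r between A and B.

0.375

Independent pedigree routes through distinct common ancestors add.
A and B are related in two ways: half-sibs through their shared father (r = 1/4) and first cousins through their mothers (r = 1/8).
r = 1/4 + 1/8 = 3/8 = 0.375.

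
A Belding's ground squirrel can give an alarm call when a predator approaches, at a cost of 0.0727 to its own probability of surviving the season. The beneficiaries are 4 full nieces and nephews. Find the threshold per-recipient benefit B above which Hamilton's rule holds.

r to a full niece or nephew = 0.25 (full aunt/uncle↔niece/nephew: two paths of length 3 through the shared grandparent pair: r = 2·(1/2)^3 = 1/4).
Hamilton's rule with n recipients of equal r: n·r·B > C, so B > C/(n·r) = 0.0727/(4·0.25) = 0.0727.

0.0727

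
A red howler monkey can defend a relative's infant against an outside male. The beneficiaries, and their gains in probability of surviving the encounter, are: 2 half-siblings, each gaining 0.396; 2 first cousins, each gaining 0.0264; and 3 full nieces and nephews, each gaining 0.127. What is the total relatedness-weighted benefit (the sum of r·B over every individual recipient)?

0.29985

r to a half-sibling = 0.25 (half-sibs share one parent — one path of length 2: r = (1/2)^2 = 1/4).
r to a first cousin = 1/8 (first cousins share one grandparent pair — two paths of length 4: r = 2·(1/2)^4 = 1/8).
r to a full niece or nephew = 1/4 (full aunt/uncle↔niece/nephew: two paths of length 3 through the shared grandparent pair: r = 2·(1/2)^3 = 1/4).
Summing one r·B term per recipient: 2·0.25·0.396 + 2·0.125·0.0264 + 3·0.25·0.127 = 0.29985.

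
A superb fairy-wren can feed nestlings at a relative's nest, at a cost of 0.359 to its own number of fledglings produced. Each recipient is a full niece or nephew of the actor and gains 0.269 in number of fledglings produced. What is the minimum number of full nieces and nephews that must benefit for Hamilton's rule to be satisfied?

6

r to a full niece or nephew = 1/4 (full aunt/uncle↔niece/nephew: two paths of length 3 through the shared grandparent pair: r = 2·(1/2)^3 = 1/4).
Hamilton's rule: n·r·B > C  ⇒  n > C/(r·B) = 0.359/(0.25·0.269) = 5.338.
The smallest integer exceeding 5.338 is 6.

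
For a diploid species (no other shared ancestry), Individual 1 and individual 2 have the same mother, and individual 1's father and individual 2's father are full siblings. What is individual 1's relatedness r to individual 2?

With two independent routes of shared ancestry, r is the sum of the two contributions.
Individual 1 and individual 2 are related in two ways: half-sibs through their shared mother (r = 1/4) and first cousins through their fathers (r = 1/8).
r = 1/4 + 1/8 = 3/8 = 0.375.

0.375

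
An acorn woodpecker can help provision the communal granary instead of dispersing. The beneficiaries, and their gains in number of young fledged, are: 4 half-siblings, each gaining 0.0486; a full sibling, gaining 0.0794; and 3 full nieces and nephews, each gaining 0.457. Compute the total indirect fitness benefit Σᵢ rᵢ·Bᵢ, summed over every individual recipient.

r to a half-sibling = 1/4 (half-sibs share one parent — one path of length 2: r = (1/2)^2 = 1/4).
r to a full sibling = 1/2 (full sibs share both parents — two paths of length 2: r = 2·(1/2)^2 = 1/2).
r to a full niece or nephew = 1/4 (full aunt/uncle↔niece/nephew: two paths of length 3 through the shared grandparent pair: r = 2·(1/2)^3 = 1/4).
Summing one r·B term per recipient: 4·0.25·0.0486 + 1·0.5·0.0794 + 3·0.25·0.457 = 0.43105.

0.43105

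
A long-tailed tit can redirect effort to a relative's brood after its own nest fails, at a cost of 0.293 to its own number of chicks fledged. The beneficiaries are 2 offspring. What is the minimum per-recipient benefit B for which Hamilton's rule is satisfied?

r to an offspring = 1/2 (one parent–offspring link: r = (1/2)^1 = 1/2).
Hamilton's rule with n recipients of equal r: n·r·B > C, so B > C/(n·r) = 0.293/(2·0.5) = 0.293.

0.293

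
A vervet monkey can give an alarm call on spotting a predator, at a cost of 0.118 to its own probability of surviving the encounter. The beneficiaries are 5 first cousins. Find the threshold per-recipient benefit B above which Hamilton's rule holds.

r to a first cousin = 1/8 (first cousins share one grandparent pair — two paths of length 4: r = 2·(1/2)^4 = 1/8).
Hamilton's rule with n recipients of equal r: n·r·B > C, so B > C/(n·r) = 0.118/(5·0.125) = 0.1888.

0.1888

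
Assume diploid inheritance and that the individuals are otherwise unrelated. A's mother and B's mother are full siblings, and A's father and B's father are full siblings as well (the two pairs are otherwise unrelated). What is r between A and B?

0.25

Relatedness sums over independent paths through distinct common ancestors.
A and B are related in two ways: first cousins through their mothers (r = 1/8) and first cousins through their fathers (r = 1/8) — i.e. double first cousins.
r = 1/8 + 1/8 = 0.25.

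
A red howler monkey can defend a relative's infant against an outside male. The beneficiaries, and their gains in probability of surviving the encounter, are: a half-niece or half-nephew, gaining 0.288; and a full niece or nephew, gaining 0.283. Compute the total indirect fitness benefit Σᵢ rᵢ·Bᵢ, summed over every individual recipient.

r to a half-niece or half-nephew = 1/8 (half-aunt/uncle↔niece/nephew: one path of length 3: r = (1/2)^3 = 1/8).
r to a full niece or nephew = 1/4 (full aunt/uncle↔niece/nephew: two paths of length 3 through the shared grandparent pair: r = 2·(1/2)^3 = 1/4).
Summing one r·B term per recipient: 1·0.125·0.288 + 1·0.25·0.283 = 0.10675.

0.10675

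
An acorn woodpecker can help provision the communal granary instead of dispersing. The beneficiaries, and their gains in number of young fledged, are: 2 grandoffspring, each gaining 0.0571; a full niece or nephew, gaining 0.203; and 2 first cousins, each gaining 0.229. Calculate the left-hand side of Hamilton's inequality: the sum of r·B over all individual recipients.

0.13655

r to a grandoffspring = 1/4 (two parent–offspring links: r = (1/2)^2 = 1/4).
r to a full niece or nephew = 1/4 (full aunt/uncle↔niece/nephew: two paths of length 3 through the shared grandparent pair: r = 2·(1/2)^3 = 1/4).
r to a first cousin = 0.125 (first cousins share one grandparent pair — two paths of length 4: r = 2·(1/2)^4 = 1/8).
Summing one r·B term per recipient: 2·0.25·0.0571 + 1·0.25·0.203 + 2·0.125·0.229 = 0.13655.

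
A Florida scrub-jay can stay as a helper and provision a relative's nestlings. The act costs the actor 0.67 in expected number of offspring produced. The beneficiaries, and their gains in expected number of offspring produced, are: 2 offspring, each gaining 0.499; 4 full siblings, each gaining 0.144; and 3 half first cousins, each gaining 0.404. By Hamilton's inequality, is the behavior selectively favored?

Hamilton's rule: the trait is favored when the sum of r·B over every recipient exceeds the actor's cost C.
r to an offspring = 1/2 (one parent–offspring link: r = (1/2)^1 = 1/2).
r to a full sibling = 0.5 (full sibs share both parents — two paths of length 2: r = 2·(1/2)^2 = 1/2).
r to a half first cousin = 0.0625 (half first cousins share one grandparent — one path of length 4: r = (1/2)^4 = 1/16).
Summing one r·B term per recipient: 2·0.5·0.499 + 4·0.5·0.144 + 3·0.0625·0.404 = 0.86275.
0.86275 > 0.67: the indirect benefit exceeds the cost.

Yes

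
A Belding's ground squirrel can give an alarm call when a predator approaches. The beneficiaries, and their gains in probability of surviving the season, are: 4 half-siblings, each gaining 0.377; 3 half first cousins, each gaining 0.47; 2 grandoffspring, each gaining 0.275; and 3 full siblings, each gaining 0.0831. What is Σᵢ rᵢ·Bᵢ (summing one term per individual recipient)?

r to a half-sibling = 1/4 (half-sibs share one parent — one path of length 2: r = (1/2)^2 = 1/4).
r to a half first cousin = 0.0625 (half first cousins share one grandparent — one path of length 4: r = (1/2)^4 = 1/16).
r to a grandoffspring = 1/4 (two parent–offspring links: r = (1/2)^2 = 1/4).
r to a full sibling = 0.5 (full sibs share both parents — two paths of length 2: r = 2·(1/2)^2 = 1/2).
Summing one r·B term per recipient: 4·0.25·0.377 + 3·0.0625·0.47 + 2·0.25·0.275 + 3·0.5·0.0831 = 0.727275.

0.727275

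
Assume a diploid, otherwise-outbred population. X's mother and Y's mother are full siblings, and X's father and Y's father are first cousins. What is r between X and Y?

0.15625

Wright's path rule: contributions from independent ancestry routes add.
X and Y are related in two ways: first cousins through their mothers (r = 1/8) and second cousins through their fathers (r = 1/32).
r = 1/8 + 1/32 = 5/32 = 0.15625.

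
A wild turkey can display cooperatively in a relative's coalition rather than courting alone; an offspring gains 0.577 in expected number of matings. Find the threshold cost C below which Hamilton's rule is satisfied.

0.2885

r to an offspring = 1/2 (one parent–offspring link: r = (1/2)^1 = 1/2).
Hamilton's rule: n·r·B > C, so the trait is favored while C < n·r·B = 1·0.5·0.577 = 0.2885.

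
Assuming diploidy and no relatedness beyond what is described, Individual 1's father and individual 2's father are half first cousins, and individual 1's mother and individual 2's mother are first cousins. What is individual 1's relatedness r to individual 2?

Wright's path rule: contributions from independent ancestry routes add.
Individual 1 and individual 2 are related in two ways: half second cousins through their fathers (r = 1/64) and second cousins through their mothers (r = 1/32).
r = 1/64 + 1/32 = 3/64 = 0.046875.

0.046875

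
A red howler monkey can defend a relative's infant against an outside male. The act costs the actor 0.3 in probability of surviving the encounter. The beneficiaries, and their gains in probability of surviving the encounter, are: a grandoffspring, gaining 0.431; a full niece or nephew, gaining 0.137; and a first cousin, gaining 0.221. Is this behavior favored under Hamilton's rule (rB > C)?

Hamilton's rule: the trait is favored when the sum of r·B over every recipient exceeds the actor's cost C.
r to a grandoffspring = 1/4 (two parent–offspring links: r = (1/2)^2 = 1/4).
r to a full niece or nephew = 0.25 (full aunt/uncle↔niece/nephew: two paths of length 3 through the shared grandparent pair: r = 2·(1/2)^3 = 1/4).
r to a first cousin = 1/8 (first cousins share one grandparent pair — two paths of length 4: r = 2·(1/2)^4 = 1/8).
Summing one r·B term per recipient: 1·0.25·0.431 + 1·0.25·0.137 + 1·0.125·0.221 = 0.169625.
0.169625 < 0.3: the indirect benefit is less than the cost.

No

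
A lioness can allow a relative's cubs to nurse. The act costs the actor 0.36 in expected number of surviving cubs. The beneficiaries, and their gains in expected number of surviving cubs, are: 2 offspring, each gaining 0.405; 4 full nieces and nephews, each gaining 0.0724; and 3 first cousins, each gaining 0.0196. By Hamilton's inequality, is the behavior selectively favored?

Yes

Hamilton's rule: the trait is favored when the sum of r·B over every recipient exceeds the actor's cost C.
r to an offspring = 1/2 (one parent–offspring link: r = (1/2)^1 = 1/2).
r to a full niece or nephew = 0.25 (full aunt/uncle↔niece/nephew: two paths of length 3 through the shared grandparent pair: r = 2·(1/2)^3 = 1/4).
r to a first cousin = 1/8 (first cousins share one grandparent pair — two paths of length 4: r = 2·(1/2)^4 = 1/8).
Summing one r·B term per recipient: 2·0.5·0.405 + 4·0.25·0.0724 + 3·0.125·0.0196 = 0.48475.
0.48475 > 0.36: the indirect benefit exceeds the cost.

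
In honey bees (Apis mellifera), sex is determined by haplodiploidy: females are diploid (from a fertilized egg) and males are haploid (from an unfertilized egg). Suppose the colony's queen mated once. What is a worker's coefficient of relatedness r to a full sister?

0.75

Haplodiploid full sisters inherit their father's entire haploid genome identically (contributing 1/2) and on average half of their mother's contribution (1/2 · 1/2 = 1/4); r = 1/2 + 1/4 = 3/4.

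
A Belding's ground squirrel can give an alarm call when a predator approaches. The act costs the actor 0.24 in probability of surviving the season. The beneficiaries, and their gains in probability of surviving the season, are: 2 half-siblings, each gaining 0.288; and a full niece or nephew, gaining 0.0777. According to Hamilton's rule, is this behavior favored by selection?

No

Hamilton's rule: the trait is favored when the sum of r·B over every recipient exceeds the actor's cost C.
r to a half-sibling = 1/4 (half-sibs share one parent — one path of length 2: r = (1/2)^2 = 1/4).
r to a full niece or nephew = 1/4 (full aunt/uncle↔niece/nephew: two paths of length 3 through the shared grandparent pair: r = 2·(1/2)^3 = 1/4).
Summing one r·B term per recipient: 2·0.25·0.288 + 1·0.25·0.0777 = 0.163425.
0.163425 < 0.24: the indirect benefit is less than the cost.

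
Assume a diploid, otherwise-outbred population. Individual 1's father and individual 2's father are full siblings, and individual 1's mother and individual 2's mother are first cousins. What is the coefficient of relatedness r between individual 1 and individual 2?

0.15625

With two independent routes of shared ancestry, r is the sum of the two contributions.
Individual 1 and individual 2 are related in two ways: first cousins through their fathers (r = 1/8) and second cousins through their mothers (r = 1/32).
r = 1/8 + 1/32 = 0.15625.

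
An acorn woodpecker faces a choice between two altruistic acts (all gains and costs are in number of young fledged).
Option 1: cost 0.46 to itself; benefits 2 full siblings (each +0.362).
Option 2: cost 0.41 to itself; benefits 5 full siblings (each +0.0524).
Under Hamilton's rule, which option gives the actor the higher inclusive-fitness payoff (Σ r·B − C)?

Option 1: r to a full sibling = 0.5.
Option 1: Σ r·B − C = (2·0.5·0.362) − 0.46 = -0.098.
Option 2: r to a full sibling = 0.5.
Option 2: Σ r·B − C = (5·0.5·0.0524) − 0.41 = -0.279.
Option 1 has the higher net inclusive-fitness payoff.

Option 1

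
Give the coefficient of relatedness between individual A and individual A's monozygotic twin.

1

Each parent–offspring link contributes a factor of 1/2, and independent paths through distinct common ancestors add.
Monozygotic twins share every allele identical by descent: r = 1.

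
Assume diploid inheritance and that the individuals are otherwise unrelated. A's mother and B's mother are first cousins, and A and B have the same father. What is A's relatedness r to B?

0.28125

Independent pedigree routes through distinct common ancestors add.
A and B are related in two ways: second cousins through their mothers (r = 1/32) and half-sibs through their shared father (r = 1/4).
r = 1/32 + 1/4 = 9/32 = 0.28125.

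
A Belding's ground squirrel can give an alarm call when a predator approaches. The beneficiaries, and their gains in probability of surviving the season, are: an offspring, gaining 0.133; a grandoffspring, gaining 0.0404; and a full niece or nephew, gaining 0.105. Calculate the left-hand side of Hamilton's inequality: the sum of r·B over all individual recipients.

r to an offspring = 0.5 (one parent–offspring link: r = (1/2)^1 = 1/2).
r to a grandoffspring = 0.25 (two parent–offspring links: r = (1/2)^2 = 1/4).
r to a full niece or nephew = 1/4 (full aunt/uncle↔niece/nephew: two paths of length 3 through the shared grandparent pair: r = 2·(1/2)^3 = 1/4).
Summing one r·B term per recipient: 1·0.5·0.133 + 1·0.25·0.0404 + 1·0.25·0.105 = 0.10285.

0.10285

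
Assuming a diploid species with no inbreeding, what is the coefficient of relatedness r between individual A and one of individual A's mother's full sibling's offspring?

0.125

Each parent–offspring link contributes a factor of 1/2, and independent paths through distinct common ancestors add.
First cousins share one grandparent pair — two paths of length 4: r = 2·(1/2)^4 = 1/8.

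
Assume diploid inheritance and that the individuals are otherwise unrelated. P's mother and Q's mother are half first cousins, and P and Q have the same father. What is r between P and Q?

0.265625

Wright's path rule: contributions from independent ancestry routes add.
P and Q are related in two ways: half second cousins through their mothers (r = 1/64) and half-sibs through their shared father (r = 1/4).
r = 1/64 + 1/4 = 17/64 = 0.265625.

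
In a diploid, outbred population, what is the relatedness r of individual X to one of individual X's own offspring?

Each parent–offspring link contributes a factor of 1/2, and independent paths through distinct common ancestors add.
One parent–offspring link: r = (1/2)^1 = 1/2.

0.5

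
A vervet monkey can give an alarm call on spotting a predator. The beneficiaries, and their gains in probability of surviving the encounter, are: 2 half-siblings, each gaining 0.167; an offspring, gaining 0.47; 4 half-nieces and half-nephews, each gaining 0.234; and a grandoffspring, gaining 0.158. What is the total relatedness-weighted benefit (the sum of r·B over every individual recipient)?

r to a half-sibling = 1/4 (half-sibs share one parent — one path of length 2: r = (1/2)^2 = 1/4).
r to an offspring = 0.5 (one parent–offspring link: r = (1/2)^1 = 1/2).
r to a half-niece or half-nephew = 0.125 (half-aunt/uncle↔niece/nephew: one path of length 3: r = (1/2)^3 = 1/8).
r to a grandoffspring = 0.25 (two parent–offspring links: r = (1/2)^2 = 1/4).
Summing one r·B term per recipient: 2·0.25·0.167 + 1·0.5·0.47 + 4·0.125·0.234 + 1·0.25·0.158 = 0.475.

0.475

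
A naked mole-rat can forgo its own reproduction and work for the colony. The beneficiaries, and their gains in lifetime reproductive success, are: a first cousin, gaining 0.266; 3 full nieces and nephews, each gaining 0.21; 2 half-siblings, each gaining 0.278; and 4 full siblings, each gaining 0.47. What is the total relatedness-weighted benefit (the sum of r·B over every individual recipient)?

r to a first cousin = 1/8 (first cousins share one grandparent pair — two paths of length 4: r = 2·(1/2)^4 = 1/8).
r to a full niece or nephew = 0.25 (full aunt/uncle↔niece/nephew: two paths of length 3 through the shared grandparent pair: r = 2·(1/2)^3 = 1/4).
r to a half-sibling = 1/4 (half-sibs share one parent — one path of length 2: r = (1/2)^2 = 1/4).
r to a full sibling = 1/2 (full sibs share both parents — two paths of length 2: r = 2·(1/2)^2 = 1/2).
Summing one r·B term per recipient: 1·0.125·0.266 + 3·0.25·0.21 + 2·0.25·0.278 + 4·0.5·0.47 = 1.26975.

1.26975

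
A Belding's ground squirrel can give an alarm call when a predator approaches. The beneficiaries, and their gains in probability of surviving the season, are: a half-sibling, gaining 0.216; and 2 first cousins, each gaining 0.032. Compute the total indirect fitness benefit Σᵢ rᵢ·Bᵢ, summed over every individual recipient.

0.062

r to a half-sibling = 0.25 (half-sibs share one parent — one path of length 2: r = (1/2)^2 = 1/4).
r to a first cousin = 1/8 (first cousins share one grandparent pair — two paths of length 4: r = 2·(1/2)^4 = 1/8).
Summing one r·B term per recipient: 1·0.25·0.216 + 2·0.125·0.032 = 0.062.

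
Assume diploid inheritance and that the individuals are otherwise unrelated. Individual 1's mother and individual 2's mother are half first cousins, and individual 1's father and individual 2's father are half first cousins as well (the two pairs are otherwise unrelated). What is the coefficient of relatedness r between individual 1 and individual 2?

0.03125

Wright's path rule: contributions from independent ancestry routes add.
Individual 1 and individual 2 are related in two ways: half second cousins through their mothers (r = 1/64) and half second cousins through their fathers (r = 1/64).
r = 1/64 + 1/64 = 0.03125.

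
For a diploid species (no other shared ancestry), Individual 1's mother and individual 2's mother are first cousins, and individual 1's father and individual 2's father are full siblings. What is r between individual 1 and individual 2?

0.15625

Wright's path rule: contributions from independent ancestry routes add.
Individual 1 and individual 2 are related in two ways: second cousins through their mothers (r = 1/32) and first cousins through their fathers (r = 1/8).
r = 1/32 + 1/8 = 0.15625.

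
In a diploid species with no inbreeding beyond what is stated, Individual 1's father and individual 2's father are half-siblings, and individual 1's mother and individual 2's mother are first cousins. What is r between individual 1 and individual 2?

Independent pedigree routes through distinct common ancestors add.
Individual 1 and individual 2 are related in two ways: half first cousins through their fathers (r = 1/16) and second cousins through their mothers (r = 1/32).
r = 1/16 + 1/32 = 3/32 = 0.09375.

0.09375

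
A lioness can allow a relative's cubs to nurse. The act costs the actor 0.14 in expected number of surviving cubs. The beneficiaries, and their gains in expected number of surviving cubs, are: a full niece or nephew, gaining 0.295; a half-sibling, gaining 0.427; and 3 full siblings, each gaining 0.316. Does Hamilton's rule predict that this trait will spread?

Yes

Hamilton's rule: the trait is favored when the sum of r·B over every recipient exceeds the actor's cost C.
r to a full niece or nephew = 0.25 (full aunt/uncle↔niece/nephew: two paths of length 3 through the shared grandparent pair: r = 2·(1/2)^3 = 1/4).
r to a half-sibling = 1/4 (half-sibs share one parent — one path of length 2: r = (1/2)^2 = 1/4).
r to a full sibling = 1/2 (full sibs share both parents — two paths of length 2: r = 2·(1/2)^2 = 1/2).
Summing one r·B term per recipient: 1·0.25·0.295 + 1·0.25·0.427 + 3·0.5·0.316 = 0.6545.
0.6545 > 0.14: the indirect benefit exceeds the cost.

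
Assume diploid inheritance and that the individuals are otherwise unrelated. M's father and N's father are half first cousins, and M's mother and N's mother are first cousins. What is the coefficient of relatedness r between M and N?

Relatedness sums over independent paths through distinct common ancestors.
M and N are related in two ways: half second cousins through their fathers (r = 1/64) and second cousins through their mothers (r = 1/32).
r = 1/64 + 1/32 = 3/64 = 0.046875.

0.046875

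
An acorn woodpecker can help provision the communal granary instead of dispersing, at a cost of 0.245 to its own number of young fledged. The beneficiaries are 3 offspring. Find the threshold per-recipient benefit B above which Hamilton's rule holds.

r to an offspring = 0.5 (one parent–offspring link: r = (1/2)^1 = 1/2).
Hamilton's rule with n recipients of equal r: n·r·B > C, so B > C/(n·r) = 0.245/(3·0.5) = 0.1633.

0.1633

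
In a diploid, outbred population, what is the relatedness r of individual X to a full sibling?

Full sibs share both parents — two paths of length 2: r = 2·(1/2)^2 = 1/2.

0.5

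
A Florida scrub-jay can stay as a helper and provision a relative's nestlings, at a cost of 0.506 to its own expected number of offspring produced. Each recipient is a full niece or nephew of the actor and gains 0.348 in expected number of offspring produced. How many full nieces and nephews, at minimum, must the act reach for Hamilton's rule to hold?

6

r to a full niece or nephew = 0.25 (full aunt/uncle↔niece/nephew: two paths of length 3 through the shared grandparent pair: r = 2·(1/2)^3 = 1/4).
Hamilton's rule: n·r·B > C  ⇒  n > C/(r·B) = 0.506/(0.25·0.348) = 5.816.
The smallest integer exceeding 5.816 is 6.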